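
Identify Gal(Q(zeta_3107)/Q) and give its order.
|Gal(Q(zeta_3107)/Q)| = phi(3107) = 2856; group ≅ (Z/3107Z)^* ≅ Z/12Z × Z/238Z

The n-th cyclotomic polynomial Φ_3107(x) is the minimal polynomial of zeta_3107 over Q and has degree phi(3107) = 2856. So Q(zeta_3107) is a degree-2856 Galois extension with Galois group (Z/3107Z)^*. By CRT, (Z/3107Z)^* ≅ (Z/13Z)^* × (Z/239Z)^*. Each prime-power unit group is (Z/13Z)^* ≅ Z/12Z; (Z/239Z)^* ≅ Z/238Z. Hence Gal(Q(zeta_3107)/Q) ≅ Z/12Z × Z/238Z.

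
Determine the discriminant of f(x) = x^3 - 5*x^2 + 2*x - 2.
Δ = -680

For x^3 + a x^2 + b x + c the discriminant is Δ = 18 a b c - 4 a^3 c + a^2 b^2 - 4 b^3 - 27 c^2.
Plug a = -5, b = 2, c = -2:
  18*(-5)*(2)*(-2) - 4*(-5)^3*(-2) + (-5)^2*(2)^2 - 4*(2)^3 - 27*(-2)^2
  = 360 + (-1000) + 100 + (-32) + (-108)
  = -680.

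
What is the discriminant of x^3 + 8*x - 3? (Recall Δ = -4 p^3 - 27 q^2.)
Δ = -2291

For a depressed cubic x^3 + p x + q the discriminant is Δ = -4 p^3 - 27 q^2 = -4*(8)^3 - 27*(-3)^2 = -2048 - 243 = -2291.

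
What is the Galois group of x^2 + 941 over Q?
Gal(K/Q) = Z/2Z (cyclic of order 2)

x^2 + 941 is irreducible over Q since -941 is not a rational square. The splitting field Q(sqrt(-941)) has degree 2 over Q, and its unique nontrivial automorphism is sqrt(-941) ↦ -sqrt(-941). Hence Gal(Q(sqrt(-941))/Q) = Z/2Z.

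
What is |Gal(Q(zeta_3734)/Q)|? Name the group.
|Gal(Q(zeta_3734)/Q)| = phi(3734) = 1866; group ≅ (Z/3734Z)^* ≅ Z/1866Z

The n-th cyclotomic polynomial Φ_3734(x) is the minimal polynomial of zeta_3734 over Q and has degree phi(3734) = 1866. So Q(zeta_3734) is a degree-1866 Galois extension with Galois group (Z/3734Z)^*. By CRT, (Z/3734Z)^* ≅ (Z/2Z)^* × (Z/1867Z)^*. Each prime-power unit group is (Z/2Z)^* ≅ trivial group (order 1); (Z/1867Z)^* ≅ Z/1866Z. Hence Gal(Q(zeta_3734)/Q) ≅ Z/1866Z.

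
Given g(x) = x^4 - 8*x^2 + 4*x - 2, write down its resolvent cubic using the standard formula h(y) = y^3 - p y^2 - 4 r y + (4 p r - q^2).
h(y) = y^3 + 8*y^2 + 8*y + 48

Identify coefficients: p = -8, q = 4, r = -2.
Plug into h(y) = y^3 - p y^2 - 4 r y + (4 p r - q^2):
  h(y) = y^3 - (-8) y^2 - 4*(-2) y + (4*(-8)*(-2) - (4)^2)
       = y^3 + (8) y^2 + (8) y + (48).
Simplifying: h(y) = y^3 + 8*y^2 + 8*y + 48.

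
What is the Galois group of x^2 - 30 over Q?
Gal(K/Q) = Z/2Z (cyclic of order 2)

x^2 - 30 is irreducible over Q since 30 is not a rational square. The splitting field Q(sqrt(30)) has degree 2 over Q, and its unique nontrivial automorphism is sqrt(30) ↦ -sqrt(30). Hence Gal(Q(sqrt(30))/Q) = Z/2Z.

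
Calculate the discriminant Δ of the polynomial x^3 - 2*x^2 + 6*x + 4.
Δ = -1888

For x^3 + a x^2 + b x + c the discriminant is Δ = 18 a b c - 4 a^3 c + a^2 b^2 - 4 b^3 - 27 c^2.
Plug a = -2, b = 6, c = 4:
  18*(-2)*(6)*(4) - 4*(-2)^3*(4) + (-2)^2*(6)^2 - 4*(6)^3 - 27*(4)^2
  = -864 + (128) + 144 + (-864) + (-432)
  = -1888.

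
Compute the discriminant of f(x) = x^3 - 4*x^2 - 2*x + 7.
Δ = 1573

For x^3 + a x^2 + b x + c the discriminant is Δ = 18 a b c - 4 a^3 c + a^2 b^2 - 4 b^3 - 27 c^2.
Plug a = -4, b = -2, c = 7:
  18*(-4)*(-2)*(7) - 4*(-4)^3*(7) + (-4)^2*(-2)^2 - 4*(-2)^3 - 27*(7)^2
  = 1008 + (1792) + 64 + (32) + (-1323)
  = 1573.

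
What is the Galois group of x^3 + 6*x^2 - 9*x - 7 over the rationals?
Gal(K/Q) = S_3 (symmetric group of order 6)

Compute the discriminant of x^3 + (6)*x^2 + (-9)*x + (-7): Δ = 17361. Since Δ is not a rational square, the Galois group is not contained in A_3; it must be the full S_3 (irreducibility of the cubic rules out anything smaller).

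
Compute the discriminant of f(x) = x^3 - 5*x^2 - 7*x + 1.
Δ = 3700

For x^3 + a x^2 + b x + c the discriminant is Δ = 18 a b c - 4 a^3 c + a^2 b^2 - 4 b^3 - 27 c^2.
Plug a = -5, b = -7, c = 1:
  18*(-5)*(-7)*(1) - 4*(-5)^3*(1) + (-5)^2*(-7)^2 - 4*(-7)^3 - 27*(1)^2
  = 630 + (500) + 1225 + (1372) + (-27)
  = 3700.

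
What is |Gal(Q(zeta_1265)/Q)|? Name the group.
|Gal(Q(zeta_1265)/Q)| = phi(1265) = 880; group ≅ (Z/1265Z)^* ≅ Z/4Z × Z/10Z × Z/22Z

The n-th cyclotomic polynomial Φ_1265(x) is the minimal polynomial of zeta_1265 over Q and has degree phi(1265) = 880. So Q(zeta_1265) is a degree-880 Galois extension with Galois group (Z/1265Z)^*. By CRT, (Z/1265Z)^* ≅ (Z/5Z)^* × (Z/11Z)^* × (Z/23Z)^*. Each prime-power unit group is (Z/5Z)^* ≅ Z/4Z; (Z/11Z)^* ≅ Z/10Z; (Z/23Z)^* ≅ Z/22Z. Hence Gal(Q(zeta_1265)/Q) ≅ Z/4Z × Z/10Z × Z/22Z.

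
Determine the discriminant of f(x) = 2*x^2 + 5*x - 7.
Δ = 81

For a quadratic a x^2 + b x + c the discriminant is Δ = b^2 - 4ac = (5)^2 - 4*(2)*(-7) = 25 - (-56) = 81.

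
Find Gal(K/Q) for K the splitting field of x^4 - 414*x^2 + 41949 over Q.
Gal(K/Q) = V_4 (Klein four-group, Z/2Z × Z/2Z)

f factors as (x^2 - 177)(x^2 - 237), so the splitting field is K = Q(sqrt(177), sqrt(237)). The elements 177, 237, 41949 are all non-squares in Q, so sqrt(177) and sqrt(237) generate independent quadratic extensions. Thus [K:Q] = 4 and Gal(K/Q) is generated by the two order-2 automorphisms sqrt(177) ↦ -sqrt(177) and sqrt(237) ↦ -sqrt(237), giving V_4.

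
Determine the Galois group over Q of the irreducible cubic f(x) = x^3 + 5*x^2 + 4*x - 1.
Gal(K/Q) = S_3 (symmetric group of order 6)

Compute the discriminant of x^3 + (5)*x^2 + (4)*x + (-1): Δ = 257. Since Δ is not a rational square, the Galois group is not contained in A_3; it must be the full S_3 (irreducibility of the cubic rules out anything smaller).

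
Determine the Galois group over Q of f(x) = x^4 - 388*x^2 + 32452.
Gal(K/Q) = V_4 (Klein four-group, Z/2Z × Z/2Z)

f factors as (x^2 - 266)(x^2 - 122), so the splitting field is K = Q(sqrt(266), sqrt(122)). The elements 266, 122, 32452 are all non-squares in Q, so sqrt(266) and sqrt(122) generate independent quadratic extensions. Thus [K:Q] = 4 and Gal(K/Q) is generated by the two order-2 automorphisms sqrt(266) ↦ -sqrt(266) and sqrt(122) ↦ -sqrt(122), giving V_4.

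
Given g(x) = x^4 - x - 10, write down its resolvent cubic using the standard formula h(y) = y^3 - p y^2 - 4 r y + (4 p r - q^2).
h(y) = y^3 + 40*y - 1

Identify coefficients: p = 0, q = -1, r = -10.
Plug into h(y) = y^3 - p y^2 - 4 r y + (4 p r - q^2):
  h(y) = y^3 - (0) y^2 - 4*(-10) y + (4*(0)*(-10) - (-1)^2)
       = y^3 + (0) y^2 + (40) y + (-1).
Simplifying: h(y) = y^3 + 40*y - 1.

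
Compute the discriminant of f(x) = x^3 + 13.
Δ = -4563

For a depressed cubic x^3 + p x + q the discriminant is Δ = -4 p^3 - 27 q^2 = -4*(0)^3 - 27*(13)^2 = 0 - 4563 = -4563.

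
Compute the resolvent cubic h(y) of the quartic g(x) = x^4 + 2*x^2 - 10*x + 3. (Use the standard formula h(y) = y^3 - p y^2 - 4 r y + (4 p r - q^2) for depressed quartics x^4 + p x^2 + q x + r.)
h(y) = y^3 - 2*y^2 - 12*y - 76

Identify coefficients: p = 2, q = -10, r = 3.
Plug into h(y) = y^3 - p y^2 - 4 r y + (4 p r - q^2):
  h(y) = y^3 - (2) y^2 - 4*(3) y + (4*(2)*(3) - (-10)^2)
       = y^3 + (-2) y^2 + (-12) y + (-76).
Simplifying: h(y) = y^3 - 2*y^2 - 12*y - 76.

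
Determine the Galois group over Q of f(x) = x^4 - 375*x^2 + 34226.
Gal(K/Q) = V_4 (Klein four-group, Z/2Z × Z/2Z)

f factors as (x^2 - 218)(x^2 - 157), so the splitting field is K = Q(sqrt(218), sqrt(157)). The elements 218, 157, 34226 are all non-squares in Q, so sqrt(218) and sqrt(157) generate independent quadratic extensions. Thus [K:Q] = 4 and Gal(K/Q) is generated by the two order-2 automorphisms sqrt(218) ↦ -sqrt(218) and sqrt(157) ↦ -sqrt(157), giving V_4.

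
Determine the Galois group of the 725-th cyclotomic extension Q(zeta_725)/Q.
|Gal(Q(zeta_725)/Q)| = phi(725) = 560; group ≅ (Z/725Z)^* ≅ Z/20Z × Z/28Z

The n-th cyclotomic polynomial Φ_725(x) is the minimal polynomial of zeta_725 over Q and has degree phi(725) = 560. So Q(zeta_725) is a degree-560 Galois extension with Galois group (Z/725Z)^*. By CRT, (Z/725Z)^* ≅ (Z/25Z)^* × (Z/29Z)^*. Each prime-power unit group is (Z/25Z)^* ≅ Z/20Z; (Z/29Z)^* ≅ Z/28Z. Hence Gal(Q(zeta_725)/Q) ≅ Z/20Z × Z/28Z.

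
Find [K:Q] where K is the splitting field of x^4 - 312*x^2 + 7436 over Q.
[K:Q] = 4

f factors as (x^2 - 286)(x^2 - 26); the splitting field is K = Q(sqrt(286), sqrt(26)). Since 286, 26, and 7436 are all non-squares in Q, the three subfields Q(sqrt(286)), Q(sqrt(26)), Q(sqrt(7436)) are distinct degree-2 extensions, so [K:Q] = 4 (Klein four Galois group).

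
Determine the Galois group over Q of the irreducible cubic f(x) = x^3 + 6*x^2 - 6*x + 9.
Gal(K/Q) = S_3 (symmetric group of order 6)

Compute the discriminant of x^3 + (6)*x^2 + (-6)*x + (9): Δ = -13635. Since Δ is not a rational square, the Galois group is not contained in A_3; it must be the full S_3 (irreducibility of the cubic rules out anything smaller).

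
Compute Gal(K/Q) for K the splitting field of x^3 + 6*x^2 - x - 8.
Gal(K/Q) = S_3 (symmetric group of order 6)

Compute the discriminant of x^3 + (6)*x^2 + (-1)*x + (-8): Δ = 6088. Since Δ is not a rational square, the Galois group is not contained in A_3; it must be the full S_3 (irreducibility of the cubic rules out anything smaller).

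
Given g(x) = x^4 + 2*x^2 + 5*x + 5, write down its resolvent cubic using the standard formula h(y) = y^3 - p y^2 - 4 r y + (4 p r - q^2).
h(y) = y^3 - 2*y^2 - 20*y + 15

Identify coefficients: p = 2, q = 5, r = 5.
Plug into h(y) = y^3 - p y^2 - 4 r y + (4 p r - q^2):
  h(y) = y^3 - (2) y^2 - 4*(5) y + (4*(2)*(5) - (5)^2)
       = y^3 + (-2) y^2 + (-20) y + (15).
Simplifying: h(y) = y^3 - 2*y^2 - 20*y + 15.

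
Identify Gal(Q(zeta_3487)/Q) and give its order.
|Gal(Q(zeta_3487)/Q)| = phi(3487) = 3160; group ≅ (Z/3487Z)^* ≅ Z/10Z × Z/316Z

The n-th cyclotomic polynomial Φ_3487(x) is the minimal polynomial of zeta_3487 over Q and has degree phi(3487) = 3160. So Q(zeta_3487) is a degree-3160 Galois extension with Galois group (Z/3487Z)^*. By CRT, (Z/3487Z)^* ≅ (Z/11Z)^* × (Z/317Z)^*. Each prime-power unit group is (Z/11Z)^* ≅ Z/10Z; (Z/317Z)^* ≅ Z/316Z. Hence Gal(Q(zeta_3487)/Q) ≅ Z/10Z × Z/316Z.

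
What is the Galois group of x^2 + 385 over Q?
Gal(K/Q) = Z/2Z (cyclic of order 2)

x^2 + 385 is irreducible over Q since -385 is not a rational square. The splitting field Q(sqrt(-385)) has degree 2 over Q, and its unique nontrivial automorphism is sqrt(-385) ↦ -sqrt(-385). Hence Gal(Q(sqrt(-385))/Q) = Z/2Z.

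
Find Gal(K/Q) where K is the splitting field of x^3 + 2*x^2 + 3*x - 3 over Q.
Gal(K/Q) = S_3 (symmetric group of order 6)

Compute the discriminant of x^3 + (2)*x^2 + (3)*x + (-3): Δ = -543. Since Δ is not a rational square, the Galois group is not contained in A_3; it must be the full S_3 (irreducibility of the cubic rules out anything smaller).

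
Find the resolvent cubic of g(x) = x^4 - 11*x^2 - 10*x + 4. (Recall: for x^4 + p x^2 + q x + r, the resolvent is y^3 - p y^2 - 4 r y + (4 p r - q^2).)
h(y) = y^3 + 11*y^2 - 16*y - 276

Identify coefficients: p = -11, q = -10, r = 4.
Plug into h(y) = y^3 - p y^2 - 4 r y + (4 p r - q^2):
  h(y) = y^3 - (-11) y^2 - 4*(4) y + (4*(-11)*(4) - (-10)^2)
       = y^3 + (11) y^2 + (-16) y + (-276).
Simplifying: h(y) = y^3 + 11*y^2 - 16*y - 276.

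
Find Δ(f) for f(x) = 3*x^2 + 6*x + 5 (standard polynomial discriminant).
Δ = -24

For a quadratic a x^2 + b x + c the discriminant is Δ = b^2 - 4ac = (6)^2 - 4*(3)*(5) = 36 - (60) = -24.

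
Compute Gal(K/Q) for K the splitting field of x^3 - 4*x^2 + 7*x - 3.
Gal(K/Q) = S_3 (symmetric group of order 6)

Compute the discriminant of x^3 + (-4)*x^2 + (7)*x + (-3): Δ = -87. Since Δ is not a rational square, the Galois group is not contained in A_3; it must be the full S_3 (irreducibility of the cubic rules out anything smaller).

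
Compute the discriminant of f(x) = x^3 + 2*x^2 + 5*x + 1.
Δ = -279

For x^3 + a x^2 + b x + c the discriminant is Δ = 18 a b c - 4 a^3 c + a^2 b^2 - 4 b^3 - 27 c^2.
Plug a = 2, b = 5, c = 1:
  18*(2)*(5)*(1) - 4*(2)^3*(1) + (2)^2*(5)^2 - 4*(5)^3 - 27*(1)^2
  = 180 + (-32) + 100 + (-500) + (-27)
  = -279.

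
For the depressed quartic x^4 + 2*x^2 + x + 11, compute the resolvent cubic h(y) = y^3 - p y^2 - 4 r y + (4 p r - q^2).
h(y) = y^3 - 2*y^2 - 44*y + 87

Identify coefficients: p = 2, q = 1, r = 11.
Plug into h(y) = y^3 - p y^2 - 4 r y + (4 p r - q^2):
  h(y) = y^3 - (2) y^2 - 4*(11) y + (4*(2)*(11) - (1)^2)
       = y^3 + (-2) y^2 + (-44) y + (87).
Simplifying: h(y) = y^3 - 2*y^2 - 44*y + 87.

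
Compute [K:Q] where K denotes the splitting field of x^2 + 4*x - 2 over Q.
[K:Q] = 2

The discriminant of x^2 + (4)*x + (-2) is b^2 - 4c = 16 - (-8) = 24. Since 24 is not a perfect square in Q, the polynomial is irreducible over Q. Its two roots generate a degree-2 extension, so [K:Q] = 2.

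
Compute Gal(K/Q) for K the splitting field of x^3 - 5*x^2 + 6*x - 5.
Gal(K/Q) = S_3 (symmetric group of order 6)

Compute the discriminant of x^3 + (-5)*x^2 + (6)*x + (-5): Δ = -439. Since Δ is not a rational square, the Galois group is not contained in A_3; it must be the full S_3 (irreducibility of the cubic rules out anything smaller).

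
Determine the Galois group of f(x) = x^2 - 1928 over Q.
Gal(K/Q) = Z/2Z (cyclic of order 2)

x^2 - 1928 is irreducible over Q since 1928 is not a rational square. The splitting field Q(sqrt(1928)) has degree 2 over Q, and its unique nontrivial automorphism is sqrt(1928) ↦ -sqrt(1928). Hence Gal(Q(sqrt(1928))/Q) = Z/2Z.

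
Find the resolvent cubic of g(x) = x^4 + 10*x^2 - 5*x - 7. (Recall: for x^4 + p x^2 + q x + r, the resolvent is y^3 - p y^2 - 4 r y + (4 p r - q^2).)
h(y) = y^3 - 10*y^2 + 28*y - 305

Identify coefficients: p = 10, q = -5, r = -7.
Plug into h(y) = y^3 - p y^2 - 4 r y + (4 p r - q^2):
  h(y) = y^3 - (10) y^2 - 4*(-7) y + (4*(10)*(-7) - (-5)^2)
       = y^3 + (-10) y^2 + (28) y + (-305).
Simplifying: h(y) = y^3 - 10*y^2 + 28*y - 305.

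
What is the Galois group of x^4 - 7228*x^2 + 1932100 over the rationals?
Gal(K/Q) = Z/2Z (cyclic of order 2)

f factors as (x^2 - 6950)(x^2 - 278), so the splitting field is K = Q(sqrt(6950), sqrt(278)). The squarefree part of 6950 is 278 and the squarefree part of 278 is also 278, so sqrt(6950) and sqrt(278) are both rational multiples of sqrt(278). Hence Q(sqrt(6950)) = Q(sqrt(278)) = Q(sqrt(278)), and the splitting field collapses to a single degree-2 extension with Galois group Z/2Z.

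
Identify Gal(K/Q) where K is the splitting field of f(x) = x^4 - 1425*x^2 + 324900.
Gal(K/Q) = Z/2Z (cyclic of order 2)

f factors as (x^2 - 1140)(x^2 - 285), so the splitting field is K = Q(sqrt(1140), sqrt(285)). The squarefree part of 1140 is 285 and the squarefree part of 285 is also 285, so sqrt(1140) and sqrt(285) are both rational multiples of sqrt(285). Hence Q(sqrt(1140)) = Q(sqrt(285)) = Q(sqrt(285)), and the splitting field collapses to a single degree-2 extension with Galois group Z/2Z.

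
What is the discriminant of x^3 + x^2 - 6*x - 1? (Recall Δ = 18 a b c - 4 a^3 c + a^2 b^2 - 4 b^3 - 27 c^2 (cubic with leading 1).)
Δ = 985

For x^3 + a x^2 + b x + c the discriminant is Δ = 18 a b c - 4 a^3 c + a^2 b^2 - 4 b^3 - 27 c^2.
Plug a = 1, b = -6, c = -1:
  18*(1)*(-6)*(-1) - 4*(1)^3*(-1) + (1)^2*(-6)^2 - 4*(-6)^3 - 27*(-1)^2
  = 108 + (4) + 36 + (864) + (-27)
  = 985.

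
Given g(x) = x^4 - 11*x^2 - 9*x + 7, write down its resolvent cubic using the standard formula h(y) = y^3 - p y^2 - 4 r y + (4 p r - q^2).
h(y) = y^3 + 11*y^2 - 28*y - 389

Identify coefficients: p = -11, q = -9, r = 7.
Plug into h(y) = y^3 - p y^2 - 4 r y + (4 p r - q^2):
  h(y) = y^3 - (-11) y^2 - 4*(7) y + (4*(-11)*(7) - (-9)^2)
       = y^3 + (11) y^2 + (-28) y + (-389).
Simplifying: h(y) = y^3 + 11*y^2 - 28*y - 389.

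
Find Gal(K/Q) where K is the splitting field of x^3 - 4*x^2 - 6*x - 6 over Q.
Gal(K/Q) = S_3 (symmetric group of order 6)

Compute the discriminant of x^3 + (-4)*x^2 + (-6)*x + (-6): Δ = -3660. Since Δ is not a rational square, the Galois group is not contained in A_3; it must be the full S_3 (irreducibility of the cubic rules out anything smaller).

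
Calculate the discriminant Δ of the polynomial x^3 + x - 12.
Δ = -3892

For a depressed cubic x^3 + p x + q the discriminant is Δ = -4 p^3 - 27 q^2 = -4*(1)^3 - 27*(-12)^2 = -4 - 3888 = -3892.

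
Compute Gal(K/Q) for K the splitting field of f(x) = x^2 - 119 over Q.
Gal(K/Q) = Z/2Z (cyclic of order 2)

x^2 - 119 is irreducible over Q since 119 is not a rational square. The splitting field Q(sqrt(119)) has degree 2 over Q, and its unique nontrivial automorphism is sqrt(119) ↦ -sqrt(119). Hence Gal(Q(sqrt(119))/Q) = Z/2Z.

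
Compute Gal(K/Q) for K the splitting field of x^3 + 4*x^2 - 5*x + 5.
Gal(K/Q) = S_3 (symmetric group of order 6)

Compute the discriminant of x^3 + (4)*x^2 + (-5)*x + (5): Δ = -2855. Since Δ is not a rational square, the Galois group is not contained in A_3; it must be the full S_3 (irreducibility of the cubic rules out anything smaller).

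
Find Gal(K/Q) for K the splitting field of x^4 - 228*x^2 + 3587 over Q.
Gal(K/Q) = V_4 (Klein four-group, Z/2Z × Z/2Z)

f factors as (x^2 - 17)(x^2 - 211), so the splitting field is K = Q(sqrt(17), sqrt(211)). The elements 17, 211, 3587 are all non-squares in Q, so sqrt(17) and sqrt(211) generate independent quadratic extensions. Thus [K:Q] = 4 and Gal(K/Q) is generated by the two order-2 automorphisms sqrt(17) ↦ -sqrt(17) and sqrt(211) ↦ -sqrt(211), giving V_4.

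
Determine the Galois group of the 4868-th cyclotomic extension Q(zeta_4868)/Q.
|Gal(Q(zeta_4868)/Q)| = phi(4868) = 2432; group ≅ (Z/4868Z)^* ≅ Z/2Z × Z/1216Z

The n-th cyclotomic polynomial Φ_4868(x) is the minimal polynomial of zeta_4868 over Q and has degree phi(4868) = 2432. So Q(zeta_4868) is a degree-2432 Galois extension with Galois group (Z/4868Z)^*. By CRT, (Z/4868Z)^* ≅ (Z/4Z)^* × (Z/1217Z)^*. Each prime-power unit group is (Z/4Z)^* ≅ Z/2Z; (Z/1217Z)^* ≅ Z/1216Z. Hence Gal(Q(zeta_4868)/Q) ≅ Z/2Z × Z/1216Z.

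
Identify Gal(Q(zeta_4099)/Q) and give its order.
|Gal(Q(zeta_4099)/Q)| = phi(4099) = 4098; group ≅ (Z/4099Z)^* ≅ Z/4098Z

The n-th cyclotomic polynomial Φ_4099(x) is the minimal polynomial of zeta_4099 over Q and has degree phi(4099) = 4098. So Q(zeta_4099) is a degree-4098 Galois extension with Galois group (Z/4099Z)^*. (Z/4099Z)^* is cyclic since 4099 is an odd prime power (or 4). Hence Gal(Q(zeta_4099)/Q) ≅ Z/4098Z.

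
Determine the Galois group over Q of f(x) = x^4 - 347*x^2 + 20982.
Gal(K/Q) = V_4 (Klein four-group, Z/2Z × Z/2Z)

f factors as (x^2 - 78)(x^2 - 269), so the splitting field is K = Q(sqrt(78), sqrt(269)). The elements 78, 269, 20982 are all non-squares in Q, so sqrt(78) and sqrt(269) generate independent quadratic extensions. Thus [K:Q] = 4 and Gal(K/Q) is generated by the two order-2 automorphisms sqrt(78) ↦ -sqrt(78) and sqrt(269) ↦ -sqrt(269), giving V_4.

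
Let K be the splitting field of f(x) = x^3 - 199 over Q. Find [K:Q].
[K:Q] = 6

x^3 - 199 has one real root r = 199^(1/3) and two complex roots r*zeta_3, r*zeta_3^2 where zeta_3 = e^(2*pi*i/3). The splitting field is Q(r, zeta_3). [Q(r):Q] = 3 and [Q(zeta_3):Q] = 2 with gcd = 1, so [Q(r, zeta_3):Q] = 3 * 2 = 6.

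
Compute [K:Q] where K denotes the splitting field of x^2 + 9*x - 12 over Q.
[K:Q] = 2

The discriminant of x^2 + (9)*x + (-12) is b^2 - 4c = 81 - (-48) = 129. Since 129 is not a perfect square in Q, the polynomial is irreducible over Q. Its two roots generate a degree-2 extension, so [K:Q] = 2.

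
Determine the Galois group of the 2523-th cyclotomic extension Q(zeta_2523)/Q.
|Gal(Q(zeta_2523)/Q)| = phi(2523) = 1624; group ≅ (Z/2523Z)^* ≅ Z/2Z × Z/812Z

The n-th cyclotomic polynomial Φ_2523(x) is the minimal polynomial of zeta_2523 over Q and has degree phi(2523) = 1624. So Q(zeta_2523) is a degree-1624 Galois extension with Galois group (Z/2523Z)^*. By CRT, (Z/2523Z)^* ≅ (Z/3Z)^* × (Z/841Z)^*. Each prime-power unit group is (Z/3Z)^* ≅ Z/2Z; (Z/841Z)^* ≅ Z/812Z. Hence Gal(Q(zeta_2523)/Q) ≅ Z/2Z × Z/812Z.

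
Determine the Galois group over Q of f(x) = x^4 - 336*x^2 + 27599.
Gal(K/Q) = V_4 (Klein four-group, Z/2Z × Z/2Z)

f factors as (x^2 - 193)(x^2 - 143), so the splitting field is K = Q(sqrt(193), sqrt(143)). The elements 193, 143, 27599 are all non-squares in Q, so sqrt(193) and sqrt(143) generate independent quadratic extensions. Thus [K:Q] = 4 and Gal(K/Q) is generated by the two order-2 automorphisms sqrt(193) ↦ -sqrt(193) and sqrt(143) ↦ -sqrt(143), giving V_4.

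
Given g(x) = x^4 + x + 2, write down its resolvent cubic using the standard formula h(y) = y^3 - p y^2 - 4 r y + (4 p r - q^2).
h(y) = y^3 - 8*y - 1

Identify coefficients: p = 0, q = 1, r = 2.
Plug into h(y) = y^3 - p y^2 - 4 r y + (4 p r - q^2):
  h(y) = y^3 - (0) y^2 - 4*(2) y + (4*(0)*(2) - (1)^2)
       = y^3 + (0) y^2 + (-8) y + (-1).
Simplifying: h(y) = y^3 - 8*y - 1.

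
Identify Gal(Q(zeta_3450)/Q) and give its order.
|Gal(Q(zeta_3450)/Q)| = phi(3450) = 880; group ≅ (Z/3450Z)^* ≅ Z/2Z × Z/20Z × Z/22Z

The n-th cyclotomic polynomial Φ_3450(x) is the minimal polynomial of zeta_3450 over Q and has degree phi(3450) = 880. So Q(zeta_3450) is a degree-880 Galois extension with Galois group (Z/3450Z)^*. By CRT, (Z/3450Z)^* ≅ (Z/2Z)^* × (Z/3Z)^* × (Z/25Z)^* × (Z/23Z)^*. Each prime-power unit group is (Z/2Z)^* ≅ trivial group (order 1); (Z/3Z)^* ≅ Z/2Z; (Z/25Z)^* ≅ Z/20Z; (Z/23Z)^* ≅ Z/22Z. Hence Gal(Q(zeta_3450)/Q) ≅ Z/2Z × Z/20Z × Z/22Z.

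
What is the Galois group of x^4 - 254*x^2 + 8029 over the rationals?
Gal(K/Q) = V_4 (Klein four-group, Z/2Z × Z/2Z)

f factors as (x^2 - 217)(x^2 - 37), so the splitting field is K = Q(sqrt(217), sqrt(37)). The elements 217, 37, 8029 are all non-squares in Q, so sqrt(217) and sqrt(37) generate independent quadratic extensions. Thus [K:Q] = 4 and Gal(K/Q) is generated by the two order-2 automorphisms sqrt(217) ↦ -sqrt(217) and sqrt(37) ↦ -sqrt(37), giving V_4.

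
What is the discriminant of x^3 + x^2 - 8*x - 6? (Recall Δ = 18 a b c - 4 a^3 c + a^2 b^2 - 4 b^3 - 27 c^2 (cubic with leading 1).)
Δ = 2028

For x^3 + a x^2 + b x + c the discriminant is Δ = 18 a b c - 4 a^3 c + a^2 b^2 - 4 b^3 - 27 c^2.
Plug a = 1, b = -8, c = -6:
  18*(1)*(-8)*(-6) - 4*(1)^3*(-6) + (1)^2*(-8)^2 - 4*(-8)^3 - 27*(-6)^2
  = 864 + (24) + 64 + (2048) + (-972)
  = 2028.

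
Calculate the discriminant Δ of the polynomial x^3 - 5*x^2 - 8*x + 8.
Δ = 11680

For x^3 + a x^2 + b x + c the discriminant is Δ = 18 a b c - 4 a^3 c + a^2 b^2 - 4 b^3 - 27 c^2.
Plug a = -5, b = -8, c = 8:
  18*(-5)*(-8)*(8) - 4*(-5)^3*(8) + (-5)^2*(-8)^2 - 4*(-8)^3 - 27*(8)^2
  = 5760 + (4000) + 1600 + (2048) + (-1728)
  = 11680.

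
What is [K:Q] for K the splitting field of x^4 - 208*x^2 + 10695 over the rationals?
[K:Q] = 4

f factors as (x^2 - 93)(x^2 - 115); the splitting field is K = Q(sqrt(93), sqrt(115)). Since 93, 115, and 10695 are all non-squares in Q, the three subfields Q(sqrt(93)), Q(sqrt(115)), Q(sqrt(10695)) are distinct degree-2 extensions, so [K:Q] = 4 (Klein four Galois group).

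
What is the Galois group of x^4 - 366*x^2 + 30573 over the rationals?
Gal(K/Q) = V_4 (Klein four-group, Z/2Z × Z/2Z)

f factors as (x^2 - 237)(x^2 - 129), so the splitting field is K = Q(sqrt(237), sqrt(129)). The elements 237, 129, 30573 are all non-squares in Q, so sqrt(237) and sqrt(129) generate independent quadratic extensions. Thus [K:Q] = 4 and Gal(K/Q) is generated by the two order-2 automorphisms sqrt(237) ↦ -sqrt(237) and sqrt(129) ↦ -sqrt(129), giving V_4.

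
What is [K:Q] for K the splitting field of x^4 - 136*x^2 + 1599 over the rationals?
[K:Q] = 4

f factors as (x^2 - 13)(x^2 - 123); the splitting field is K = Q(sqrt(13), sqrt(123)). Since 13, 123, and 1599 are all non-squares in Q, the three subfields Q(sqrt(13)), Q(sqrt(123)), Q(sqrt(1599)) are distinct degree-2 extensions, so [K:Q] = 4 (Klein four Galois group).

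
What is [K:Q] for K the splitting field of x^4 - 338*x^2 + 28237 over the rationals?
[K:Q] = 4

f factors as (x^2 - 151)(x^2 - 187); the splitting field is K = Q(sqrt(151), sqrt(187)). Since 151, 187, and 28237 are all non-squares in Q, the three subfields Q(sqrt(151)), Q(sqrt(187)), Q(sqrt(28237)) are distinct degree-2 extensions, so [K:Q] = 4 (Klein four Galois group).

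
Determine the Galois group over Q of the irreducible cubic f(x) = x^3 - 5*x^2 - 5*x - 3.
Gal(K/Q) = S_3 (symmetric group of order 6)

Compute the discriminant of x^3 + (-5)*x^2 + (-5)*x + (-3): Δ = -1968. Since Δ is not a rational square, the Galois group is not contained in A_3; it must be the full S_3 (irreducibility of the cubic rules out anything smaller).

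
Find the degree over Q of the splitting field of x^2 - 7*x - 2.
[K:Q] = 2

The discriminant of x^2 + (-7)*x + (-2) is b^2 - 4c = 49 - (-8) = 57. Since 57 is not a perfect square in Q, the polynomial is irreducible over Q. Its two roots generate a degree-2 extension, so [K:Q] = 2.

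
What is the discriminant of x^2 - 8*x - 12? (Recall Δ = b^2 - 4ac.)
Δ = 112

For a quadratic a x^2 + b x + c the discriminant is Δ = b^2 - 4ac = (-8)^2 - 4*(1)*(-12) = 64 - (-48) = 112.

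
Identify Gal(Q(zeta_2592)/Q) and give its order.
|Gal(Q(zeta_2592)/Q)| = phi(2592) = 864; group ≅ (Z/2592Z)^* ≅ Z/2Z × Z/8Z × Z/54Z

The n-th cyclotomic polynomial Φ_2592(x) is the minimal polynomial of zeta_2592 over Q and has degree phi(2592) = 864. So Q(zeta_2592) is a degree-864 Galois extension with Galois group (Z/2592Z)^*. By CRT, (Z/2592Z)^* ≅ (Z/32Z)^* × (Z/81Z)^*. Each prime-power unit group is (Z/32Z)^* ≅ Z/2Z × Z/8Z; (Z/81Z)^* ≅ Z/54Z. Hence Gal(Q(zeta_2592)/Q) ≅ Z/2Z × Z/8Z × Z/54Z.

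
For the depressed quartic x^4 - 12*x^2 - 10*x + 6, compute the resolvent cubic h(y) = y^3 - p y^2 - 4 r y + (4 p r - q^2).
h(y) = y^3 + 12*y^2 - 24*y - 388

Identify coefficients: p = -12, q = -10, r = 6.
Plug into h(y) = y^3 - p y^2 - 4 r y + (4 p r - q^2):
  h(y) = y^3 - (-12) y^2 - 4*(6) y + (4*(-12)*(6) - (-10)^2)
       = y^3 + (12) y^2 + (-24) y + (-388).
Simplifying: h(y) = y^3 + 12*y^2 - 24*y - 388.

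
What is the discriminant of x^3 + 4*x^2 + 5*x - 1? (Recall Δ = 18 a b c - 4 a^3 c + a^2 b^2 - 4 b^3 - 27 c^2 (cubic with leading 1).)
Δ = -231

For x^3 + a x^2 + b x + c the discriminant is Δ = 18 a b c - 4 a^3 c + a^2 b^2 - 4 b^3 - 27 c^2.
Plug a = 4, b = 5, c = -1:
  18*(4)*(5)*(-1) - 4*(4)^3*(-1) + (4)^2*(5)^2 - 4*(5)^3 - 27*(-1)^2
  = -360 + (256) + 400 + (-500) + (-27)
  = -231.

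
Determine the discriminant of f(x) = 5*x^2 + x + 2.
Δ = -39

For a quadratic a x^2 + b x + c the discriminant is Δ = b^2 - 4ac = (1)^2 - 4*(5)*(2) = 1 - (40) = -39.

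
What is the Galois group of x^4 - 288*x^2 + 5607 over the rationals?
Gal(K/Q) = V_4 (Klein four-group, Z/2Z × Z/2Z)

f factors as (x^2 - 267)(x^2 - 21), so the splitting field is K = Q(sqrt(267), sqrt(21)). The elements 267, 21, 5607 are all non-squares in Q, so sqrt(267) and sqrt(21) generate independent quadratic extensions. Thus [K:Q] = 4 and Gal(K/Q) is generated by the two order-2 automorphisms sqrt(267) ↦ -sqrt(267) and sqrt(21) ↦ -sqrt(21), giving V_4.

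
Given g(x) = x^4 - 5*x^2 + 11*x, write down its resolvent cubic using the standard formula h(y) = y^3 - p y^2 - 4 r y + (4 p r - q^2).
h(y) = y^3 + 5*y^2 - 121

Identify coefficients: p = -5, q = 11, r = 0.
Plug into h(y) = y^3 - p y^2 - 4 r y + (4 p r - q^2):
  h(y) = y^3 - (-5) y^2 - 4*(0) y + (4*(-5)*(0) - (11)^2)
       = y^3 + (5) y^2 + (0) y + (-121).
Simplifying: h(y) = y^3 + 5*y^2 - 121.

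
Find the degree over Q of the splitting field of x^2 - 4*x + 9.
[K:Q] = 2

The discriminant of x^2 + (-4)*x + (9) is b^2 - 4c = 16 - (36) = -20. Since -20 is not a perfect square in Q, the polynomial is irreducible over Q. Its two roots generate a degree-2 extension, so [K:Q] = 2.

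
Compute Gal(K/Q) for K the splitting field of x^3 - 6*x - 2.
Gal(K/Q) = S_3 (symmetric group of order 6)

Compute the discriminant of x^3 + (0)*x^2 + (-6)*x + (-2): Δ = 756. Since Δ is not a rational square, the Galois group is not contained in A_3; it must be the full S_3 (irreducibility of the cubic rules out anything smaller).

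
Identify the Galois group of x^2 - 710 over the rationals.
Gal(K/Q) = Z/2Z (cyclic of order 2)

x^2 - 710 is irreducible over Q since 710 is not a rational square. The splitting field Q(sqrt(710)) has degree 2 over Q, and its unique nontrivial automorphism is sqrt(710) ↦ -sqrt(710). Hence Gal(Q(sqrt(710))/Q) = Z/2Z.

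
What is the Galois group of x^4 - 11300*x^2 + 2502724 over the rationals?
Gal(K/Q) = Z/2Z (cyclic of order 2)

f factors as (x^2 - 226)(x^2 - 11074), so the splitting field is K = Q(sqrt(226), sqrt(11074)). The squarefree part of 226 is 226 and the squarefree part of 11074 is also 226, so sqrt(226) and sqrt(11074) are both rational multiples of sqrt(226). Hence Q(sqrt(226)) = Q(sqrt(11074)) = Q(sqrt(226)), and the splitting field collapses to a single degree-2 extension with Galois group Z/2Z.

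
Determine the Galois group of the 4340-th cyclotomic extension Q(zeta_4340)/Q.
|Gal(Q(zeta_4340)/Q)| = phi(4340) = 1440; group ≅ (Z/4340Z)^* ≅ Z/2Z × Z/4Z × Z/6Z × Z/30Z

The n-th cyclotomic polynomial Φ_4340(x) is the minimal polynomial of zeta_4340 over Q and has degree phi(4340) = 1440. So Q(zeta_4340) is a degree-1440 Galois extension with Galois group (Z/4340Z)^*. By CRT, (Z/4340Z)^* ≅ (Z/4Z)^* × (Z/5Z)^* × (Z/7Z)^* × (Z/31Z)^*. Each prime-power unit group is (Z/4Z)^* ≅ Z/2Z; (Z/5Z)^* ≅ Z/4Z; (Z/7Z)^* ≅ Z/6Z; (Z/31Z)^* ≅ Z/30Z. Hence Gal(Q(zeta_4340)/Q) ≅ Z/2Z × Z/4Z × Z/6Z × Z/30Z.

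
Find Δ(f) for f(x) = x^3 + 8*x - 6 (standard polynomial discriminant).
Δ = -3020

For a depressed cubic x^3 + p x + q the discriminant is Δ = -4 p^3 - 27 q^2 = -4*(8)^3 - 27*(-6)^2 = -2048 - 972 = -3020.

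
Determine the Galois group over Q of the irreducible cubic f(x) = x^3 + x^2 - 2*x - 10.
Gal(K/Q) = S_3 (symmetric group of order 6)

Compute the discriminant of x^3 + (1)*x^2 + (-2)*x + (-10): Δ = -2264. Since Δ is not a rational square, the Galois group is not contained in A_3; it must be the full S_3 (irreducibility of the cubic rules out anything smaller).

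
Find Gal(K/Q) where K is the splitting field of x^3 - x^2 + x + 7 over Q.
Gal(K/Q) = S_3 (symmetric group of order 6)

Compute the discriminant of x^3 + (-1)*x^2 + (1)*x + (7): Δ = -1424. Since Δ is not a rational square, the Galois group is not contained in A_3; it must be the full S_3 (irreducibility of the cubic rules out anything smaller).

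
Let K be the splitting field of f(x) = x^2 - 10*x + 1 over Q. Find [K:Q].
[K:Q] = 2

The discriminant of x^2 + (-10)*x + (1) is b^2 - 4c = 100 - (4) = 96. Since 96 is not a perfect square in Q, the polynomial is irreducible over Q. Its two roots generate a degree-2 extension, so [K:Q] = 2.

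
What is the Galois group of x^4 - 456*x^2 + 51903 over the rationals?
Gal(K/Q) = V_4 (Klein four-group, Z/2Z × Z/2Z)

f factors as (x^2 - 237)(x^2 - 219), so the splitting field is K = Q(sqrt(237), sqrt(219)). The elements 237, 219, 51903 are all non-squares in Q, so sqrt(237) and sqrt(219) generate independent quadratic extensions. Thus [K:Q] = 4 and Gal(K/Q) is generated by the two order-2 automorphisms sqrt(237) ↦ -sqrt(237) and sqrt(219) ↦ -sqrt(219), giving V_4.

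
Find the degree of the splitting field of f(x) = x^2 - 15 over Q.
[K:Q] = 2

The polynomial x^2 - 15 is irreducible over Q since 15 is not a perfect square. Its splitting field is Q(sqrt(15)), which has degree 2 over Q.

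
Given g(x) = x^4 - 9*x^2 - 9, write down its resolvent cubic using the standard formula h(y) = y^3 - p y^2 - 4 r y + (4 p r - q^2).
h(y) = y^3 + 9*y^2 + 36*y + 324

Identify coefficients: p = -9, q = 0, r = -9.
Plug into h(y) = y^3 - p y^2 - 4 r y + (4 p r - q^2):
  h(y) = y^3 - (-9) y^2 - 4*(-9) y + (4*(-9)*(-9) - (0)^2)
       = y^3 + (9) y^2 + (36) y + (324).
Simplifying: h(y) = y^3 + 9*y^2 + 36*y + 324.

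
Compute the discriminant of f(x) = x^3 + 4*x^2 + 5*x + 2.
Δ = 0

For x^3 + a x^2 + b x + c the discriminant is Δ = 18 a b c - 4 a^3 c + a^2 b^2 - 4 b^3 - 27 c^2.
Plug a = 4, b = 5, c = 2:
  18*(4)*(5)*(2) - 4*(4)^3*(2) + (4)^2*(5)^2 - 4*(5)^3 - 27*(2)^2
  = 720 + (-512) + 400 + (-500) + (-108)
  = 0.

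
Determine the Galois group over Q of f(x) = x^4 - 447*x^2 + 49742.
Gal(K/Q) = V_4 (Klein four-group, Z/2Z × Z/2Z)

f factors as (x^2 - 209)(x^2 - 238), so the splitting field is K = Q(sqrt(209), sqrt(238)). The elements 209, 238, 49742 are all non-squares in Q, so sqrt(209) and sqrt(238) generate independent quadratic extensions. Thus [K:Q] = 4 and Gal(K/Q) is generated by the two order-2 automorphisms sqrt(209) ↦ -sqrt(209) and sqrt(238) ↦ -sqrt(238), giving V_4.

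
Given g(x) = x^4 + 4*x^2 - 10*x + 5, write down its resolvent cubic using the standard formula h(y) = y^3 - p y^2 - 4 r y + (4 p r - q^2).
h(y) = y^3 - 4*y^2 - 20*y - 20

Identify coefficients: p = 4, q = -10, r = 5.
Plug into h(y) = y^3 - p y^2 - 4 r y + (4 p r - q^2):
  h(y) = y^3 - (4) y^2 - 4*(5) y + (4*(4)*(5) - (-10)^2)
       = y^3 + (-4) y^2 + (-20) y + (-20).
Simplifying: h(y) = y^3 - 4*y^2 - 20*y - 20.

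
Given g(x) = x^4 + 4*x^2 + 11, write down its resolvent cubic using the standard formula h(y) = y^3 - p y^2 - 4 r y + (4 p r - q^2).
h(y) = y^3 - 4*y^2 - 44*y + 176

Identify coefficients: p = 4, q = 0, r = 11.
Plug into h(y) = y^3 - p y^2 - 4 r y + (4 p r - q^2):
  h(y) = y^3 - (4) y^2 - 4*(11) y + (4*(4)*(11) - (0)^2)
       = y^3 + (-4) y^2 + (-44) y + (176).
Simplifying: h(y) = y^3 - 4*y^2 - 44*y + 176.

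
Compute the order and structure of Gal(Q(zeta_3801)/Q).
|Gal(Q(zeta_3801)/Q)| = phi(3801) = 2160; group ≅ (Z/3801Z)^* ≅ Z/2Z × Z/6Z × Z/180Z

The n-th cyclotomic polynomial Φ_3801(x) is the minimal polynomial of zeta_3801 over Q and has degree phi(3801) = 2160. So Q(zeta_3801) is a degree-2160 Galois extension with Galois group (Z/3801Z)^*. By CRT, (Z/3801Z)^* ≅ (Z/3Z)^* × (Z/7Z)^* × (Z/181Z)^*. Each prime-power unit group is (Z/3Z)^* ≅ Z/2Z; (Z/7Z)^* ≅ Z/6Z; (Z/181Z)^* ≅ Z/180Z. Hence Gal(Q(zeta_3801)/Q) ≅ Z/2Z × Z/6Z × Z/180Z.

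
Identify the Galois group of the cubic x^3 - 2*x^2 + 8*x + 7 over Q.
Gal(K/Q) = S_3 (symmetric group of order 6)

Compute the discriminant of x^3 + (-2)*x^2 + (8)*x + (7): Δ = -4907. Since Δ is not a rational square, the Galois group is not contained in A_3; it must be the full S_3 (irreducibility of the cubic rules out anything smaller).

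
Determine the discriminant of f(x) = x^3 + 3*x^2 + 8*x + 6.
Δ = -500

For x^3 + a x^2 + b x + c the discriminant is Δ = 18 a b c - 4 a^3 c + a^2 b^2 - 4 b^3 - 27 c^2.
Plug a = 3, b = 8, c = 6:
  18*(3)*(8)*(6) - 4*(3)^3*(6) + (3)^2*(8)^2 - 4*(8)^3 - 27*(6)^2
  = 2592 + (-648) + 576 + (-2048) + (-972)
  = -500.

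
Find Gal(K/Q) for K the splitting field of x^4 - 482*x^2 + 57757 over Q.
Gal(K/Q) = V_4 (Klein four-group, Z/2Z × Z/2Z)

f factors as (x^2 - 223)(x^2 - 259), so the splitting field is K = Q(sqrt(223), sqrt(259)). The elements 223, 259, 57757 are all non-squares in Q, so sqrt(223) and sqrt(259) generate independent quadratic extensions. Thus [K:Q] = 4 and Gal(K/Q) is generated by the two order-2 automorphisms sqrt(223) ↦ -sqrt(223) and sqrt(259) ↦ -sqrt(259), giving V_4.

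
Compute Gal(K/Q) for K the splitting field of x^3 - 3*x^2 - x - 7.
Gal(K/Q) = S_3 (symmetric group of order 6)

Compute the discriminant of x^3 + (-3)*x^2 + (-1)*x + (-7): Δ = -2444. Since Δ is not a rational square, the Galois group is not contained in A_3; it must be the full S_3 (irreducibility of the cubic rules out anything smaller).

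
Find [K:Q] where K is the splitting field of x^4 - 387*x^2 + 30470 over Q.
[K:Q] = 4

f factors as (x^2 - 110)(x^2 - 277); the splitting field is K = Q(sqrt(110), sqrt(277)). Since 110, 277, and 30470 are all non-squares in Q, the three subfields Q(sqrt(110)), Q(sqrt(277)), Q(sqrt(30470)) are distinct degree-2 extensions, so [K:Q] = 4 (Klein four Galois group).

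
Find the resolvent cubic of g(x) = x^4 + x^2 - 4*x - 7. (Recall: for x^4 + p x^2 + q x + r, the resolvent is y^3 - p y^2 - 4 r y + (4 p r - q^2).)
h(y) = y^3 - y^2 + 28*y - 44

Identify coefficients: p = 1, q = -4, r = -7.
Plug into h(y) = y^3 - p y^2 - 4 r y + (4 p r - q^2):
  h(y) = y^3 - (1) y^2 - 4*(-7) y + (4*(1)*(-7) - (-4)^2)
       = y^3 + (-1) y^2 + (28) y + (-44).
Simplifying: h(y) = y^3 - y^2 + 28*y - 44.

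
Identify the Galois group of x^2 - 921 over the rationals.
Gal(K/Q) = Z/2Z (cyclic of order 2)

x^2 - 921 is irreducible over Q since 921 is not a rational square. The splitting field Q(sqrt(921)) has degree 2 over Q, and its unique nontrivial automorphism is sqrt(921) ↦ -sqrt(921). Hence Gal(Q(sqrt(921))/Q) = Z/2Z.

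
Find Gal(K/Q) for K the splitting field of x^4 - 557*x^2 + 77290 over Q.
Gal(K/Q) = V_4 (Klein four-group, Z/2Z × Z/2Z)

f factors as (x^2 - 295)(x^2 - 262), so the splitting field is K = Q(sqrt(295), sqrt(262)). The elements 295, 262, 77290 are all non-squares in Q, so sqrt(295) and sqrt(262) generate independent quadratic extensions. Thus [K:Q] = 4 and Gal(K/Q) is generated by the two order-2 automorphisms sqrt(295) ↦ -sqrt(295) and sqrt(262) ↦ -sqrt(262), giving V_4.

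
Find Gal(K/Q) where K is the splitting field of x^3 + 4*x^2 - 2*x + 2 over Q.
Gal(K/Q) = S_3 (symmetric group of order 6)

Compute the discriminant of x^3 + (4)*x^2 + (-2)*x + (2): Δ = -812. Since Δ is not a rational square, the Galois group is not contained in A_3; it must be the full S_3 (irreducibility of the cubic rules out anything smaller).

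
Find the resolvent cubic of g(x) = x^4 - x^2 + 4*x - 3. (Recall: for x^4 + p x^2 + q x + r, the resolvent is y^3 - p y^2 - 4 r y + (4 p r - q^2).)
h(y) = y^3 + y^2 + 12*y - 4

Identify coefficients: p = -1, q = 4, r = -3.
Plug into h(y) = y^3 - p y^2 - 4 r y + (4 p r - q^2):
  h(y) = y^3 - (-1) y^2 - 4*(-3) y + (4*(-1)*(-3) - (4)^2)
       = y^3 + (1) y^2 + (12) y + (-4).
Simplifying: h(y) = y^3 + y^2 + 12*y - 4.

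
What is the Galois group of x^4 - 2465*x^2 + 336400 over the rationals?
Gal(K/Q) = Z/2Z (cyclic of order 2)

f factors as (x^2 - 145)(x^2 - 2320), so the splitting field is K = Q(sqrt(145), sqrt(2320)). The squarefree part of 145 is 145 and the squarefree part of 2320 is also 145, so sqrt(145) and sqrt(2320) are both rational multiples of sqrt(145). Hence Q(sqrt(145)) = Q(sqrt(2320)) = Q(sqrt(145)), and the splitting field collapses to a single degree-2 extension with Galois group Z/2Z.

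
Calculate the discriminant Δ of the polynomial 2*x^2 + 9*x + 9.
Δ = 9

For a quadratic a x^2 + b x + c the discriminant is Δ = b^2 - 4ac = (9)^2 - 4*(2)*(9) = 81 - (72) = 9.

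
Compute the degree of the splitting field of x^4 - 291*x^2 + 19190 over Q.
[K:Q] = 4

f factors as (x^2 - 101)(x^2 - 190); the splitting field is K = Q(sqrt(101), sqrt(190)). Since 101, 190, and 19190 are all non-squares in Q, the three subfields Q(sqrt(101)), Q(sqrt(190)), Q(sqrt(19190)) are distinct degree-2 extensions, so [K:Q] = 4 (Klein four Galois group).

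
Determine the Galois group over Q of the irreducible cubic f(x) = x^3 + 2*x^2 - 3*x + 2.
Gal(K/Q) = S_3 (symmetric group of order 6)

Compute the discriminant of x^3 + (2)*x^2 + (-3)*x + (2): Δ = -244. Since Δ is not a rational square, the Galois group is not contained in A_3; it must be the full S_3 (irreducibility of the cubic rules out anything smaller).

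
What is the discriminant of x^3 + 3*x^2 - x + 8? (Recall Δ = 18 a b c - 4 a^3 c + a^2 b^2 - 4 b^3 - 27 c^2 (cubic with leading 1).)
Δ = -3011

For x^3 + a x^2 + b x + c the discriminant is Δ = 18 a b c - 4 a^3 c + a^2 b^2 - 4 b^3 - 27 c^2.
Plug a = 3, b = -1, c = 8:
  18*(3)*(-1)*(8) - 4*(3)^3*(8) + (3)^2*(-1)^2 - 4*(-1)^3 - 27*(8)^2
  = -432 + (-864) + 9 + (4) + (-1728)
  = -3011.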